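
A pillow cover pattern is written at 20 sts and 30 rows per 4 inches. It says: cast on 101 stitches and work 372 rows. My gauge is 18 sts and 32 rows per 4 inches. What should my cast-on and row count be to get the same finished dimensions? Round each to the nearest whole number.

Stitches: 101 × 18/20 = 90.90 → 91.
Rows: 372 × 32/30 = 396.80 → 397.

Cast on 91 stitches; work 397 rows.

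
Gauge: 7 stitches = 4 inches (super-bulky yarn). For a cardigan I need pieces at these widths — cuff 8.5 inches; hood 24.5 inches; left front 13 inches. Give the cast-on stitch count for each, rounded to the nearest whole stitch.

cuff 15; hood 43; left front 23.

Rate = 7/4 = 1.75 sts per in.
cuff: 8.5 × 1.75 = 14.88 → 15.
hood: 24.5 × 1.75 = 42.88 → 43.
left front: 13 × 1.75 = 22.75 → 23.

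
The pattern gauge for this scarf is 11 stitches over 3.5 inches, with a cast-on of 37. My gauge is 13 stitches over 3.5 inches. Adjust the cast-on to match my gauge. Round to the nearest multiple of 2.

Scale factor = 13 / 11 = 1.182.
37 × 13 / 11 = 43.73 sts.
→ 44 sts.

CO 44 sts.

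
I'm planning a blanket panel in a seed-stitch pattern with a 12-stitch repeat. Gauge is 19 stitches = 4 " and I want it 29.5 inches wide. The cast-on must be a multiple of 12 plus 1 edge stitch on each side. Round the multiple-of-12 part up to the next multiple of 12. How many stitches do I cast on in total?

19 / 4 = 4.75 sts per inch.
29.5 × 4.75 = 140.12 sts.
Less 2 edge sts → 138.12 for the repeat.
Next multiple of 12: 144.
Add back 2 edge sts → 146.

146 stitches.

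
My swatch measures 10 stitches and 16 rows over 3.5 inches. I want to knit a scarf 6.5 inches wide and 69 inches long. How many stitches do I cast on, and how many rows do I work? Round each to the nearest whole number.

Cast on 19 stitches and work 315 rows.

Stitch gauge = 10/3.5 = 2.857 sts/in; 6.5 × 2.857 = 18.57 → 19 sts.
Row gauge = 16/3.5 = 4.571 rows/in; 69 × 4.571 = 315.43 → 315 rows.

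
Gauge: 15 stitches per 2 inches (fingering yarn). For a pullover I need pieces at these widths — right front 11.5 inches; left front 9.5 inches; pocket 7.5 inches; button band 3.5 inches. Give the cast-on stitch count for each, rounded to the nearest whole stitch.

right front 86; left front 71; pocket 56; button band 26.

Rate = 15/2 = 7.5 sts per in.
right front: 11.5 × 7.5 = 86.25 → 86.
left front: 9.5 × 7.5 = 71.25 → 71.
pocket: 7.5 × 7.5 = 56.25 → 56.
button band: 3.5 × 7.5 = 26.25 → 26.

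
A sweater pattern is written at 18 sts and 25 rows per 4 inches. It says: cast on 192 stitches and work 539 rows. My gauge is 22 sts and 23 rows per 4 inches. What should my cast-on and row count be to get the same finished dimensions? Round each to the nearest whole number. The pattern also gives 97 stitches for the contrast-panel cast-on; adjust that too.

Cast on 235 stitches; work 496 rows; contrast-panel cast-on 119 stitches.

Stitches: 192 × 22/18 = 234.67 → 235.
Rows: 539 × 23/25 = 495.88 → 496.
contrast-panel cast-on: 97 × 22/18 = 118.56 → 119.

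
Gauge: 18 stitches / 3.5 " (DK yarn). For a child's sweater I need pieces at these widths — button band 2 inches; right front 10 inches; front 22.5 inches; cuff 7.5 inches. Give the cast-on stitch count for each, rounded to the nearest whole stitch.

button band 10; right front 51; front 116; cuff 39.

Rate = 18/3.5 = 5.143 sts per in.
button band: 2 × 5.143 = 10.29 → 10.
right front: 10 × 5.143 = 51.43 → 51.
front: 22.5 × 5.143 = 115.71 → 116.
cuff: 7.5 × 5.143 = 38.57 → 39.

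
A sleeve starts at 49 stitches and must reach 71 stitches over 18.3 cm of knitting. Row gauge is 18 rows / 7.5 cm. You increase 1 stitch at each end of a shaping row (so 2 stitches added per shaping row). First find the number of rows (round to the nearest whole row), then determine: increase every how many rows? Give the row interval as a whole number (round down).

Increase every 4th row.

Rows = 18.3 × 2.4 = 43.9 → 44 rows.
Stitches to add: 22 → 11 shaping rows (at 2 st each).
44 / 11 = 4.00 → every 4 rows.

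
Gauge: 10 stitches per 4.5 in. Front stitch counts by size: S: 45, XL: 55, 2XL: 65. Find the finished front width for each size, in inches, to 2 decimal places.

10/4.5 = 2.222 sts per in.
S: 45 / 2.222 = 20.250 → 20.25 in.
XL: 55 / 2.222 = 24.750 → 24.75 in.
2XL: 65 / 2.222 = 29.250 → 29.25 in.

S 20.25 inches; XL 24.75 inches; 2XL 29.25 inches.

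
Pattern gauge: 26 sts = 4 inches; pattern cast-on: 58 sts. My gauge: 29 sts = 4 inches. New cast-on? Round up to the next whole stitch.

Cast on 65 stitches.

Scale factor = 29 / 26 = 1.115.
58 × 29 / 26 = 64.69 sts.
→ 65 sts.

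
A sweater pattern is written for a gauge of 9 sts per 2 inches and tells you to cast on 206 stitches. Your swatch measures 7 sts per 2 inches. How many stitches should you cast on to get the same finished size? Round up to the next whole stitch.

Cast on 161 stitches.

Scale factor = 7 / 9 = 0.778.
206 × 7 / 9 = 160.22 sts.
→ 161 sts.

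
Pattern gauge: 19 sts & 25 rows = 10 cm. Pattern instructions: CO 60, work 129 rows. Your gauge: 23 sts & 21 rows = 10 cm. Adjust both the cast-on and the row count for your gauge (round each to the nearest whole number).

Stitches: 60 × 23/19 = 72.63 → 73.
Rows: 129 × 21/25 = 108.36 → 108.

Cast on 73 stitches; work 108 rows.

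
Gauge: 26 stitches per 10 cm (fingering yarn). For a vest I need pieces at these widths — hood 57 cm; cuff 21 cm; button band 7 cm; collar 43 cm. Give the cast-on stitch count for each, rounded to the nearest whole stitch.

Rate = 26/10 = 2.6 sts per cm.
hood: 57 × 2.6 = 148.20 → 148.
cuff: 21 × 2.6 = 54.60 → 55.
button band: 7 × 2.6 = 18.20 → 18.
collar: 43 × 2.6 = 111.80 → 112.

hood 148; cuff 55; button band 18; collar 112.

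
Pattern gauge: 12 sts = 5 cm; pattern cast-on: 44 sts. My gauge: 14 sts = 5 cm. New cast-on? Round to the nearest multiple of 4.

Scale factor = 14 / 12 = 1.167.
44 × 14 / 12 = 51.33 sts.
→ 52 sts.

Cast on 52 stitches.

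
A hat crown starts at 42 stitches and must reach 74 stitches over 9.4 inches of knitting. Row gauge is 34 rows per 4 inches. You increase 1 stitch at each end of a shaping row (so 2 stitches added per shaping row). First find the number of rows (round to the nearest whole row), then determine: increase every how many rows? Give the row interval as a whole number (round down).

Rows = 9.4 × 8.5 = 79.9 → 80 rows.
Stitches to add: 32 → 16 shaping rows (at 2 st each).
80 / 16 = 5.00 → every 5 rows.

Increase every 5th row.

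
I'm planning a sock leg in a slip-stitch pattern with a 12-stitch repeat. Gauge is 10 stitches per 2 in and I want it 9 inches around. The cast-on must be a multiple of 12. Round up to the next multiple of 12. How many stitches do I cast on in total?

10 / 2 = 5 sts per inch.
9 × 5 = 45.00 sts.
Next multiple of 12: 48.

48 stitches.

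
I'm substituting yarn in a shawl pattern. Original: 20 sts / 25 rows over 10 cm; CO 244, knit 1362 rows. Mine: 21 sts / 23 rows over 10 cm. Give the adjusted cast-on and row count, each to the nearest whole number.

Cast on 256 stitches; work 1253 rows.

Stitches: 244 × 21/20 = 256.20 → 256.
Rows: 1362 × 23/25 = 1253.04 → 1253.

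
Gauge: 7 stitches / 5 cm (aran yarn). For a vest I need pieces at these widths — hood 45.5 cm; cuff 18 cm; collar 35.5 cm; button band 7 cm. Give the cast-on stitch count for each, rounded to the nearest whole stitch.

Rate = 7/5 = 1.4 sts per cm.
hood: 45.5 × 1.4 = 63.70 → 64.
cuff: 18 × 1.4 = 25.20 → 25.
collar: 35.5 × 1.4 = 49.70 → 50.
button band: 7 × 1.4 = 9.80 → 10.

hood 64; cuff 25; collar 50; button band 10.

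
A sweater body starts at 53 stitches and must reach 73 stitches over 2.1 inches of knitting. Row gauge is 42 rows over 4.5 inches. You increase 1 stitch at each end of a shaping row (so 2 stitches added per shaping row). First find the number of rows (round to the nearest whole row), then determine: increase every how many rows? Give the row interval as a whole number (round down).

Rows = 2.1 × 9.333 = 19.6 → 20 rows.
Stitches to add: 20 → 10 shaping rows (at 2 st each).
20 / 10 = 2.00 → every 2 rows.

Increase every 2nd row.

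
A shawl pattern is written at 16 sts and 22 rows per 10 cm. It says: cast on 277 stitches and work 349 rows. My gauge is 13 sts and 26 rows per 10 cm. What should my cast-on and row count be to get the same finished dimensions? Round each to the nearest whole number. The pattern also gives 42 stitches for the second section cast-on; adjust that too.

Stitches: 277 × 13/16 = 225.06 → 225.
Rows: 349 × 26/22 = 412.45 → 412.
second section cast-on: 42 × 13/16 = 34.12 → 34.

Cast on 225 stitches; work 412 rows; second section cast-on 34 stitches.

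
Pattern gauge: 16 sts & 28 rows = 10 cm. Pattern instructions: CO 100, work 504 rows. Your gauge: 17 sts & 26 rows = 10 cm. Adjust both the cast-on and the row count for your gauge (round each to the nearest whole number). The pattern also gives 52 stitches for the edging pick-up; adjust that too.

Stitches: 100 × 17/16 = 106.25 → 106.
Rows: 504 × 26/28 = 468.00 → 468.
edging pick-up: 52 × 17/16 = 55.25 → 55.

Cast on 106 stitches; work 468 rows; edging pick-up 55 stitches.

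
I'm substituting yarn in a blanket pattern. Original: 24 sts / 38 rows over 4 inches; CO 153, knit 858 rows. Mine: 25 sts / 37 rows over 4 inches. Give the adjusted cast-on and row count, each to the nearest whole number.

Cast on 159 stitches; work 835 rows.

Stitches: 153 × 25/24 = 159.38 → 159.
Rows: 858 × 37/38 = 835.42 → 835.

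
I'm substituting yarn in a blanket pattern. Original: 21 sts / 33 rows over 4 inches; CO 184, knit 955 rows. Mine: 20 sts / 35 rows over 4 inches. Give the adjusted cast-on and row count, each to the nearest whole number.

Cast on 175 stitches; work 1013 rows.

Stitches: 184 × 20/21 = 175.24 → 175.
Rows: 955 × 35/33 = 1012.88 → 1013.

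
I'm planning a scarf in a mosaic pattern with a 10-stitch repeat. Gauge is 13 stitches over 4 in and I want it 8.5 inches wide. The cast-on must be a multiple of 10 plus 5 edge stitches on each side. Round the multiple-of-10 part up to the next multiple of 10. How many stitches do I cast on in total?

13 / 4 = 3.25 sts per inch.
8.5 × 3.25 = 27.62 sts.
Less 10 edge sts → 17.62 for the repeat.
Next multiple of 10: 20.
Add back 10 edge sts → 30.

30 stitches.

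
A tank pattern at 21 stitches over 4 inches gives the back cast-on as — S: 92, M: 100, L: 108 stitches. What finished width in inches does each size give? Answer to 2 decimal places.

S 17.52 inches; M 19.05 inches; L 20.57 inches.

21/4 = 5.25 sts per in.
S: 92 / 5.25 = 17.524 → 17.52 in.
M: 100 / 5.25 = 19.048 → 19.05 in.
L: 108 / 5.25 = 20.571 → 20.57 in.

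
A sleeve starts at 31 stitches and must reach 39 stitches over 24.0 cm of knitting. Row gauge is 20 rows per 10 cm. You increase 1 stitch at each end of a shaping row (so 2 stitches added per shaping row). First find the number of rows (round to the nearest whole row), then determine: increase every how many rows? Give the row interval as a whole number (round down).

Increase every 12th row.

Rows = 24.0 × 2 = 48.0 → 48 rows.
Stitches to add: 8 → 4 shaping rows (at 2 st each).
48 / 4 = 12.00 → every 12 rows.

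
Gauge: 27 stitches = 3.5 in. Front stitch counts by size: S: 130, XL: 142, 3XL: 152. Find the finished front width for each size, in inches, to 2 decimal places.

S 16.85 inches; XL 18.41 inches; 3XL 19.70 inches.

27/3.5 = 7.714 sts per in.
S: 130 / 7.714 = 16.852 → 16.85 in.
XL: 142 / 7.714 = 18.407 → 18.41 in.
3XL: 152 / 7.714 = 19.704 → 19.70 in.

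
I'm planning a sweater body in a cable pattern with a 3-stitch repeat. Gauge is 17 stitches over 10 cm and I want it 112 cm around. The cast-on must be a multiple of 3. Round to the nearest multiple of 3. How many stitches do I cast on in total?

Cast on 189 stitches.

17 / 10 = 1.7 sts per cm.
112 × 1.7 = 190.40 sts.
Nearest multiple of 3: 189.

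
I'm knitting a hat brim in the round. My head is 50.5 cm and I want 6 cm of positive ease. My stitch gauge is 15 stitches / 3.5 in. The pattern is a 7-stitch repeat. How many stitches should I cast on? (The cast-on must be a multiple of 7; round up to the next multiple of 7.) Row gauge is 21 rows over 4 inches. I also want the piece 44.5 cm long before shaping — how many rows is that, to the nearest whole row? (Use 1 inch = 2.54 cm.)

Cast on 98 stitches; work 92 rows.

Finished = 50.5 + 6 = 56.5 cm.
56.5 cm × 1/2.54 = 22.24 inches.
15/3.5 = 4.286 sts per in; 22.24 × 4.286 = 95.33 sts.
Next multiple of 7 → 98.
44.5 cm = 17.52 inches; × 5.25 = 91.98 → 92 rows.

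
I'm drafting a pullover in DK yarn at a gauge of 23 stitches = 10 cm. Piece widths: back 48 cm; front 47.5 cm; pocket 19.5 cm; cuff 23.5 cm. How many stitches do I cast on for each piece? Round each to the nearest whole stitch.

Rate = 23/10 = 2.3 sts per cm.
back: 48 × 2.3 = 110.40 → 110.
front: 47.5 × 2.3 = 109.25 → 109.
pocket: 19.5 × 2.3 = 44.85 → 45.
cuff: 23.5 × 2.3 = 54.05 → 54.

back 110; front 109; pocket 45; cuff 54.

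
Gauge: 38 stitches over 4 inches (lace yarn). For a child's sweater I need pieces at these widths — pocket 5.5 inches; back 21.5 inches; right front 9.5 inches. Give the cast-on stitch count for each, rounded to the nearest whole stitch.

Rate = 38/4 = 9.5 sts per in.
pocket: 5.5 × 9.5 = 52.25 → 52.
back: 21.5 × 9.5 = 204.25 → 204.
right front: 9.5 × 9.5 = 90.25 → 90.

pocket 52; back 204; right front 90.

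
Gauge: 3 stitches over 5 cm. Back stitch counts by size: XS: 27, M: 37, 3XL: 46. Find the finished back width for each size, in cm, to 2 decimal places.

3/5 = 0.6 sts per cm.
XS: 27 / 0.6 = 45.000 → 45.00 cm.
M: 37 / 0.6 = 61.667 → 61.67 cm.
3XL: 46 / 0.6 = 76.667 → 76.67 cm.

XS 45.00 cm; M 61.67 cm; 3XL 76.67 cm.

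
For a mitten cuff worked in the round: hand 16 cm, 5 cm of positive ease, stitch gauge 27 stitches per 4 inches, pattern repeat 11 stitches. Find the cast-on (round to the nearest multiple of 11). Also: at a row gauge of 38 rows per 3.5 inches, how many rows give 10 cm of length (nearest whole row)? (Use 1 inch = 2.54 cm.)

Finished = 16 + 5 = 21 cm.
21 cm × 1/2.54 = 8.27 inches.
27/4 = 6.75 sts per in; 8.27 × 6.75 = 55.81 sts.
Nearest multiple of 11 → 55.
10 cm = 3.94 inches; × 10.857 = 42.74 → 43 rows.

Cast on 55 stitches; work 43 rows.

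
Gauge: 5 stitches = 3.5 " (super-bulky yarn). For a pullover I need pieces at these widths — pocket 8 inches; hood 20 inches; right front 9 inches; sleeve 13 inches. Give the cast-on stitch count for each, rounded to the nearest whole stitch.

Rate = 5/3.5 = 1.429 sts per in.
pocket: 8 × 1.429 = 11.43 → 11.
hood: 20 × 1.429 = 28.57 → 29.
right front: 9 × 1.429 = 12.86 → 13.
sleeve: 13 × 1.429 = 18.57 → 19.

pocket 11; hood 29; right front 13; sleeve 19.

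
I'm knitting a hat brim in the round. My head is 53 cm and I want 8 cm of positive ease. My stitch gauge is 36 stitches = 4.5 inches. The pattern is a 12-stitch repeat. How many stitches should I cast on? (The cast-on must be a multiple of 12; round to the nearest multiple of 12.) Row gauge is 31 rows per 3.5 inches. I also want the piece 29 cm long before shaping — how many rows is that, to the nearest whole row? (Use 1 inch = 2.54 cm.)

Finished = 53 + 8 = 61 cm.
61 cm × 1/2.54 = 24.02 inches.
36/4.5 = 8 sts per in; 24.02 × 8 = 192.13 sts.
Nearest multiple of 12 → 192.
29 cm = 11.42 inches; × 8.857 = 101.12 → 101 rows.

Cast on 192 stitches; work 101 rows.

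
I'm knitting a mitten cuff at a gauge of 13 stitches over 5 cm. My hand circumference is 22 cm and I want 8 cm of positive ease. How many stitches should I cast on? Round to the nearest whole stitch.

Finished = 22 + 8 = 30 cm.
13 / 5 = 2.6 sts per cm.
30.00 × 2.6 = 78.00 sts.

78 stitches.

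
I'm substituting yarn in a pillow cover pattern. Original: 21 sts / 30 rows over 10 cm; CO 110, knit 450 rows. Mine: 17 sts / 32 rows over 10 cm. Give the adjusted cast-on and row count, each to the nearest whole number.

Cast on 89 stitches; work 480 rows.

Stitches: 110 × 17/21 = 89.05 → 89.
Rows: 450 × 32/30 = 480.00 → 480.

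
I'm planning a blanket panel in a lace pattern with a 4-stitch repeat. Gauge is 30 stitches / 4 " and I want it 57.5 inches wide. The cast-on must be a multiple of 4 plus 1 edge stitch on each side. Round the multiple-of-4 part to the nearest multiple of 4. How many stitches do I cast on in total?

430 stitches.

30 / 4 = 7.5 sts per inch.
57.5 × 7.5 = 431.25 sts.
Less 2 edge sts → 429.25 for the repeat.
Nearest multiple of 4: 428.
Add back 2 edge sts → 430.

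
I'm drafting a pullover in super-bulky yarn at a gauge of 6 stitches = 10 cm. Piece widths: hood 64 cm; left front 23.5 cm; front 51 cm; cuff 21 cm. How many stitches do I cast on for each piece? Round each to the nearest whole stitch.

Rate = 6/10 = 0.6 sts per cm.
hood: 64 × 0.6 = 38.40 → 38.
left front: 23.5 × 0.6 = 14.10 → 14.
front: 51 × 0.6 = 30.60 → 31.
cuff: 21 × 0.6 = 12.60 → 13.

hood 38; left front 14; front 31; cuff 13.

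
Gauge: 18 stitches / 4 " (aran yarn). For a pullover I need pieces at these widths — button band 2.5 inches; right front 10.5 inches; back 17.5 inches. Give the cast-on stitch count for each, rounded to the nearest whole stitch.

Rate = 18/4 = 4.5 sts per in.
button band: 2.5 × 4.5 = 11.25 → 11.
right front: 10.5 × 4.5 = 47.25 → 47.
back: 17.5 × 4.5 = 78.75 → 79.

button band 11; right front 47; back 79.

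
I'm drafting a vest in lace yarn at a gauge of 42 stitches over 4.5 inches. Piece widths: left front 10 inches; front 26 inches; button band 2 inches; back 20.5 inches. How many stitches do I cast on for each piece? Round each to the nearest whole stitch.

left front 93; front 243; button band 19; back 191.

Rate = 42/4.5 = 9.333 sts per in.
left front: 10 × 9.333 = 93.33 → 93.
front: 26 × 9.333 = 242.67 → 243.
button band: 2 × 9.333 = 18.67 → 19.
back: 20.5 × 9.333 = 191.33 → 191.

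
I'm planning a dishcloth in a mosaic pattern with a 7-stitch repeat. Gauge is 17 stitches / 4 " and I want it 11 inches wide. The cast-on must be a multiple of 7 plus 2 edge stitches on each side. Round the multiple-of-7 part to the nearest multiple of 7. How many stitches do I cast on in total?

CO 46 sts.

17 / 4 = 4.25 sts per inch.
11 × 4.25 = 46.75 sts.
Less 4 edge sts → 42.75 for the repeat.
Nearest multiple of 7: 42.
Add back 4 edge sts → 46.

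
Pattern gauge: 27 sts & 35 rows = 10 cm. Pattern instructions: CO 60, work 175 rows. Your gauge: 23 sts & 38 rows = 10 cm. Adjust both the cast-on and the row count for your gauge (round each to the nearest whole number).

Stitches: 60 × 23/27 = 51.11 → 51.
Rows: 175 × 38/35 = 190.00 → 190.

Cast on 51 stitches; work 190 rows.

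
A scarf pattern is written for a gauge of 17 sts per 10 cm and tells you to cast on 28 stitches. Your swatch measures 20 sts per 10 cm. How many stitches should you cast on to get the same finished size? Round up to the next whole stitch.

Scale factor = 20 / 17 = 1.176.
28 × 20 / 17 = 32.94 sts.
→ 33 sts.

33 stitches.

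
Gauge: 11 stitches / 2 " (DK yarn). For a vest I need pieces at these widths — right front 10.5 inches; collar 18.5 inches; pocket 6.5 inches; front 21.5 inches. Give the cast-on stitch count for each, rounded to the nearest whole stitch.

Rate = 11/2 = 5.5 sts per in.
right front: 10.5 × 5.5 = 57.75 → 58.
collar: 18.5 × 5.5 = 101.75 → 102.
pocket: 6.5 × 5.5 = 35.75 → 36.
front: 21.5 × 5.5 = 118.25 → 118.

right front 58; collar 102; pocket 36; front 118.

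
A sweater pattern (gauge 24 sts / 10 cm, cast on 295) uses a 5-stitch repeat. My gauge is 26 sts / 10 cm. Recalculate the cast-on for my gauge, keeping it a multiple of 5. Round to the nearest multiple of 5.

295 × 26 / 24 = 319.58.
Nearest multiple of 5: 320.

320 stitches.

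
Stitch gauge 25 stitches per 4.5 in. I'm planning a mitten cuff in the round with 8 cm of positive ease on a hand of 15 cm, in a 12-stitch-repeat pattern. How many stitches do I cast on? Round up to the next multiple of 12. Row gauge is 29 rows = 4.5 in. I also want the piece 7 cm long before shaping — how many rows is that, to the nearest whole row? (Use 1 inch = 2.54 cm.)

Finished = 15 + 8 = 23 cm.
23 cm × 1/2.54 = 9.06 inches.
25/4.5 = 5.556 sts per in; 9.06 × 5.556 = 50.31 sts.
Next multiple of 12 → 60.
7 cm = 2.76 inches; × 6.444 = 17.76 → 18 rows.

Cast on 60 stitches; work 18 rows.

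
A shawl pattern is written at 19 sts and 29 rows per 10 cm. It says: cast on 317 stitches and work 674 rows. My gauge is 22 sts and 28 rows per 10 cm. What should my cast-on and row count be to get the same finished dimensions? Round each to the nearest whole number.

Stitches: 317 × 22/19 = 367.05 → 367.
Rows: 674 × 28/29 = 650.76 → 651.

Cast on 367 stitches; work 651 rows.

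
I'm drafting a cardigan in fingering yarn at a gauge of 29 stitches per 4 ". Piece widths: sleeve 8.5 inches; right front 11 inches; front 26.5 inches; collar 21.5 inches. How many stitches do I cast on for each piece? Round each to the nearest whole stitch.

Rate = 29/4 = 7.25 sts per in.
sleeve: 8.5 × 7.25 = 61.62 → 62.
right front: 11 × 7.25 = 79.75 → 80.
front: 26.5 × 7.25 = 192.12 → 192.
collar: 21.5 × 7.25 = 155.88 → 156.

sleeve 62; right front 80; front 192; collar 156.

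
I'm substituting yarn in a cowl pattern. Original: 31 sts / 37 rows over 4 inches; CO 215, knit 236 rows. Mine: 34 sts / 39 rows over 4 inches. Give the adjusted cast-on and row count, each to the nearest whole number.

Stitches: 215 × 34/31 = 235.81 → 236.
Rows: 236 × 39/37 = 248.76 → 249.

Cast on 236 stitches; work 249 rows.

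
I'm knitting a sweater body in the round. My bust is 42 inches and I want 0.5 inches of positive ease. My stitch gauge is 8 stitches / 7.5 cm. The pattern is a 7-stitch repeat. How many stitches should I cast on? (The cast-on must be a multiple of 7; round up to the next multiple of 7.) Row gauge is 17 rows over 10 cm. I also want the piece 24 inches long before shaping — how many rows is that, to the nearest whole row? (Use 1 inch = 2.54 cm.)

Cast on 119 stitches; work 104 rows.

Finished = 42 + 0.5 = 42.5 inches.
42.5 inches × 2.54 = 107.95 cm.
8/7.5 = 1.067 sts per cm; 107.95 × 1.067 = 115.15 sts.
Next multiple of 7 → 119.
24 inches = 60.96 cm; × 1.7 = 103.63 → 104 rows.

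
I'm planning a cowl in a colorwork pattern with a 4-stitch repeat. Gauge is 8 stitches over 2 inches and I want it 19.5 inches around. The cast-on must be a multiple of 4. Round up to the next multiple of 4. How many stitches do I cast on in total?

8 / 2 = 4 sts per inch.
19.5 × 4 = 78.00 sts.
Next multiple of 4: 80.

80 stitches.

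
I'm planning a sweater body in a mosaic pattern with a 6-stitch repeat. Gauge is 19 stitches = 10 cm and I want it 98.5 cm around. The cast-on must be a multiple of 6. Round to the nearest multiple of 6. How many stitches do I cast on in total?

Cast on 186 stitches.

19 / 10 = 1.9 sts per cm.
98.5 × 1.9 = 187.15 sts.
Nearest multiple of 6: 186.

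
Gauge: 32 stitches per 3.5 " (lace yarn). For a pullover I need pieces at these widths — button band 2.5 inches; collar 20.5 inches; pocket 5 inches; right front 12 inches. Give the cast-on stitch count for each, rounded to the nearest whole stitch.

button band 23; collar 187; pocket 46; right front 110.

Rate = 32/3.5 = 9.143 sts per in.
button band: 2.5 × 9.143 = 22.86 → 23.
collar: 20.5 × 9.143 = 187.43 → 187.
pocket: 5 × 9.143 = 45.71 → 46.
right front: 12 × 9.143 = 109.71 → 110.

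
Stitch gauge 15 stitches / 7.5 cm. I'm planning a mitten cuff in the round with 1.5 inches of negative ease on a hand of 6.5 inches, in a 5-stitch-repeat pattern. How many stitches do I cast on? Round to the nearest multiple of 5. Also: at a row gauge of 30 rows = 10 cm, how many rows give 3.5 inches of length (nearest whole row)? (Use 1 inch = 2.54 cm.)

Finished = 6.5 − 1.5 = 5 inches.
5 inches × 2.54 = 12.70 cm.
15/7.5 = 2 sts per cm; 12.70 × 2 = 25.40 sts.
Nearest multiple of 5 → 25.
3.5 inches = 8.89 cm; × 3 = 26.67 → 27 rows.

Cast on 25 stitches; work 27 rows.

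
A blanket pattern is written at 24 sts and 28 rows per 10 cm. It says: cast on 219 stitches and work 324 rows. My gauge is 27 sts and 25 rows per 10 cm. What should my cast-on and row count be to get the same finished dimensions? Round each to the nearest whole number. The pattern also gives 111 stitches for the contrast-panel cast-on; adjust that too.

Stitches: 219 × 27/24 = 246.38 → 246.
Rows: 324 × 25/28 = 289.29 → 289.
contrast-panel cast-on: 111 × 27/24 = 124.88 → 125.

Cast on 246 stitches; work 289 rows; contrast-panel cast-on 125 stitches.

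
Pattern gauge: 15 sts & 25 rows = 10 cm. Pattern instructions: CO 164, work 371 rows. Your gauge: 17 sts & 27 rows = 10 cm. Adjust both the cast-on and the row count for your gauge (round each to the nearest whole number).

Cast on 186 stitches; work 401 rows.

Stitches: 164 × 17/15 = 185.87 → 186.
Rows: 371 × 27/25 = 400.68 → 401.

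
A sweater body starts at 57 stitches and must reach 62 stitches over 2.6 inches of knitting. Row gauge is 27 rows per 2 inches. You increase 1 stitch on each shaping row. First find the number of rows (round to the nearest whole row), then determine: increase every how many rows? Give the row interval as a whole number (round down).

Increase every 7th row.

Rows = 2.6 × 13.5 = 35.1 → 35 rows.
Stitches to add: 5 → 5 shaping rows (at 1 st each).
35 / 5 = 7.00 → every 7 rows.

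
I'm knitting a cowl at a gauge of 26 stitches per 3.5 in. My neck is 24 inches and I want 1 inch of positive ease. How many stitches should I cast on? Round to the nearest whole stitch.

Finished = 24 + 1 = 25 in.
26 / 3.5 = 7.429 sts per inch.
25.00 × 7.429 = 185.71 sts.
→ 186 sts.

CO 186 sts.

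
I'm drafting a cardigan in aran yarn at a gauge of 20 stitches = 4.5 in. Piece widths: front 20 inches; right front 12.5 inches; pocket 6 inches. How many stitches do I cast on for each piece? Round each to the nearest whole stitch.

Rate = 20/4.5 = 4.444 sts per in.
front: 20 × 4.444 = 88.89 → 89.
right front: 12.5 × 4.444 = 55.56 → 56.
pocket: 6 × 4.444 = 26.67 → 27.

front 89; right front 56; pocket 27.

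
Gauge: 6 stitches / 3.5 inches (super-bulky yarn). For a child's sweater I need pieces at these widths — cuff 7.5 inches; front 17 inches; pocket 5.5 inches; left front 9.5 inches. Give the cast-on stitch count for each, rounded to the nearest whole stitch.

cuff 13; front 29; pocket 9; left front 16.

Rate = 6/3.5 = 1.714 sts per in.
cuff: 7.5 × 1.714 = 12.86 → 13.
front: 17 × 1.714 = 29.14 → 29.
pocket: 5.5 × 1.714 = 9.43 → 9.
left front: 9.5 × 1.714 = 16.29 → 16.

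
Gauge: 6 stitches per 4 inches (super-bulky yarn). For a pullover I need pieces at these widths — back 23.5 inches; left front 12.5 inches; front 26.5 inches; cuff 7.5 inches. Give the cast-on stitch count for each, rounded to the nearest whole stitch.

Rate = 6/4 = 1.5 sts per in.
back: 23.5 × 1.5 = 35.25 → 35.
left front: 12.5 × 1.5 = 18.75 → 19.
front: 26.5 × 1.5 = 39.75 → 40.
cuff: 7.5 × 1.5 = 11.25 → 11.

back 35; left front 19; front 40; cuff 11.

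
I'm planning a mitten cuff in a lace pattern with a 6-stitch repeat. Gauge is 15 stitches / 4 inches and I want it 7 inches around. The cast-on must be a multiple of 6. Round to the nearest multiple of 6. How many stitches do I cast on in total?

15 / 4 = 3.75 sts per inch.
7 × 3.75 = 26.25 sts.
Nearest multiple of 6: 24.

24 stitches.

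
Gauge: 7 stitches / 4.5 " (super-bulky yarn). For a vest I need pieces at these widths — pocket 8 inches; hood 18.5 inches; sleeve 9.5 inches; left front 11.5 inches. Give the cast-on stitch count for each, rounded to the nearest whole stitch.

Rate = 7/4.5 = 1.556 sts per in.
pocket: 8 × 1.556 = 12.44 → 12.
hood: 18.5 × 1.556 = 28.78 → 29.
sleeve: 9.5 × 1.556 = 14.78 → 15.
left front: 11.5 × 1.556 = 17.89 → 18.

pocket 12; hood 29; sleeve 15; left front 18.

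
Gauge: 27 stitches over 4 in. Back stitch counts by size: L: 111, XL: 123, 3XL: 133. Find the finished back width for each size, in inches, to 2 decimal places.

L 16.44 inches; XL 18.22 inches; 3XL 19.70 inches.

27/4 = 6.75 sts per in.
L: 111 / 6.75 = 16.444 → 16.44 in.
XL: 123 / 6.75 = 18.222 → 18.22 in.
3XL: 133 / 6.75 = 19.704 → 19.70 in.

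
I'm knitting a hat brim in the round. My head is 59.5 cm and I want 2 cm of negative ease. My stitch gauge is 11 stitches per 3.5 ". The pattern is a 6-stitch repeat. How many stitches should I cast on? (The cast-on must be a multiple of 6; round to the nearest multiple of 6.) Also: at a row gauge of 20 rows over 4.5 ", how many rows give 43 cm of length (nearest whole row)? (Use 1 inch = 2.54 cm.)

Finished = 59.5 − 2 = 57.5 cm.
57.5 cm × 1/2.54 = 22.64 inches.
11/3.5 = 3.143 sts per in; 22.64 × 3.143 = 71.15 sts.
Nearest multiple of 6 → 72.
43 cm = 16.93 inches; × 4.444 = 75.24 → 75 rows.

Cast on 72 stitches; work 75 rows.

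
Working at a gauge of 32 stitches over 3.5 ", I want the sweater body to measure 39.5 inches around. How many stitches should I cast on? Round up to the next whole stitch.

362 stitches.

32 stitches / 3.5 in = 9.143 stitches per inch.
39.5 × 9.143 = 361.14 stitches.
Round up → 362.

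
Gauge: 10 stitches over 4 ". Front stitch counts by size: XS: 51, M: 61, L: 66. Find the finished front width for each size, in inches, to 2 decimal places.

XS 20.40 inches; M 24.40 inches; L 26.40 inches.

10/4 = 2.5 sts per in.
XS: 51 / 2.5 = 20.400 → 20.40 in.
M: 61 / 2.5 = 24.400 → 24.40 in.
L: 66 / 2.5 = 26.400 → 26.40 in.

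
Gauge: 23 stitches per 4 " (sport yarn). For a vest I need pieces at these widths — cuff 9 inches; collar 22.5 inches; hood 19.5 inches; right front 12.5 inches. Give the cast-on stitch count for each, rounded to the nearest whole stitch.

Rate = 23/4 = 5.75 sts per in.
cuff: 9 × 5.75 = 51.75 → 52.
collar: 22.5 × 5.75 = 129.38 → 129.
hood: 19.5 × 5.75 = 112.12 → 112.
right front: 12.5 × 5.75 = 71.88 → 72.

cuff 52; collar 129; hood 112; right front 72.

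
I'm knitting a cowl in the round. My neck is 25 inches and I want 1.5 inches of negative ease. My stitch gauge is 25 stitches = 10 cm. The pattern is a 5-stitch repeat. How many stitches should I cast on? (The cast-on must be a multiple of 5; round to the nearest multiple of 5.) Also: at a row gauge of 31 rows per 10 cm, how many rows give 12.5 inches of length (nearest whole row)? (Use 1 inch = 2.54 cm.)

Cast on 150 stitches; work 98 rows.

Finished = 25 − 1.5 = 23.5 inches.
23.5 inches × 2.54 = 59.69 cm.
25/10 = 2.5 sts per cm; 59.69 × 2.5 = 149.22 sts.
Nearest multiple of 5 → 150.
12.5 inches = 31.75 cm; × 3.1 = 98.42 → 98 rows.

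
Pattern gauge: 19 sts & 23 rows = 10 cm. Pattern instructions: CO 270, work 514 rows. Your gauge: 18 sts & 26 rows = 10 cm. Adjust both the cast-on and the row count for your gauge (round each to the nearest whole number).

Stitches: 270 × 18/19 = 255.79 → 256.
Rows: 514 × 26/23 = 581.04 → 581.

Cast on 256 stitches; work 581 rows.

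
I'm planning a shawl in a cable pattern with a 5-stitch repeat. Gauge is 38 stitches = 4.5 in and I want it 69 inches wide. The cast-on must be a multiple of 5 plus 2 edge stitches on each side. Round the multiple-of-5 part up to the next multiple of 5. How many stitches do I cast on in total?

38 / 4.5 = 8.444 sts per inch.
69 × 8.444 = 582.67 sts.
Less 4 edge sts → 578.67 for the repeat.
Next multiple of 5: 580.
Add back 4 edge sts → 584.

584 stitches.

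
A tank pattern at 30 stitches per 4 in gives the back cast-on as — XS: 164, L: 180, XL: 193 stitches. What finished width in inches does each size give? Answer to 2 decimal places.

XS 21.87 inches; L 24.00 inches; XL 25.73 inches.

30/4 = 7.5 sts per in.
XS: 164 / 7.5 = 21.867 → 21.87 in.
L: 180 / 7.5 = 24.000 → 24.00 in.
XL: 193 / 7.5 = 25.733 → 25.73 in.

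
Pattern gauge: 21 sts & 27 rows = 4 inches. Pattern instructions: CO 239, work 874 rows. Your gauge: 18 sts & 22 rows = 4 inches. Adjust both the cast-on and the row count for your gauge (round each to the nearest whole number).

Stitches: 239 × 18/21 = 204.86 → 205.
Rows: 874 × 22/27 = 712.15 → 712.

Cast on 205 stitches; work 712 rows.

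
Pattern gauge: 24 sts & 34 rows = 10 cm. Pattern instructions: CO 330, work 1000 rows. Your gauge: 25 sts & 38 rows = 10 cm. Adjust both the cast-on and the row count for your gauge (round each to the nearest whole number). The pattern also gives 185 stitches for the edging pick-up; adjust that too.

Stitches: 330 × 25/24 = 343.75 → 344.
Rows: 1000 × 38/34 = 1117.65 → 1118.
edging pick-up: 185 × 25/24 = 192.71 → 193.

Cast on 344 stitches; work 1118 rows; edging pick-up 193 stitches.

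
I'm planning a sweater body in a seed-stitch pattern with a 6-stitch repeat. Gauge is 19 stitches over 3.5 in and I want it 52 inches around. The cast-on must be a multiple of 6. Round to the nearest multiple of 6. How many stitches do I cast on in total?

CO 282 sts.

19 / 3.5 = 5.429 sts per inch.
52 × 5.429 = 282.29 sts.
Nearest multiple of 6: 282.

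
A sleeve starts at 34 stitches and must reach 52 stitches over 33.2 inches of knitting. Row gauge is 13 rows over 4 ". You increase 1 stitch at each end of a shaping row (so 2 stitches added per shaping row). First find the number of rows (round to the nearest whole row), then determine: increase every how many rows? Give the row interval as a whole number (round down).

Increase every 12th row.

Rows = 33.2 × 3.25 = 107.9 → 108 rows.
Stitches to add: 18 → 9 shaping rows (at 2 st each).
108 / 9 = 12.00 → every 12 rows.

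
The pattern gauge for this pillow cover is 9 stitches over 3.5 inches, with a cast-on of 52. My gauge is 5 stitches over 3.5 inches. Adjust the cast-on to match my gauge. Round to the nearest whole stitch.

Cast on 29 stitches.

Scale factor = 5 / 9 = 0.556.
52 × 5 / 9 = 28.89 sts.
→ 29 sts.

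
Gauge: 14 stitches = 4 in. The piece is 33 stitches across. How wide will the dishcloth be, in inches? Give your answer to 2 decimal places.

14 stitches / 4 inch = 3.5 stitches per inch.
33 / 3.5 = 9.429 inches.

9.43 inches.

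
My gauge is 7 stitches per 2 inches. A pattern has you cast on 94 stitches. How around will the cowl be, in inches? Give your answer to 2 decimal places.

7 stitches / 2 inch = 3.5 stitches per inch.
94 / 3.5 = 26.857 inches.

26.86 inches.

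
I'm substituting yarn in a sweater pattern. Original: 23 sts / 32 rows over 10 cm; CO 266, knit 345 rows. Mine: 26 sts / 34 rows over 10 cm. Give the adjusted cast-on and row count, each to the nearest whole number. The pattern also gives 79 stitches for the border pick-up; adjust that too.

Cast on 301 stitches; work 367 rows; border pick-up 89 stitches.

Stitches: 266 × 26/23 = 300.70 → 301.
Rows: 345 × 34/32 = 366.56 → 367.
border pick-up: 79 × 26/23 = 89.30 → 89.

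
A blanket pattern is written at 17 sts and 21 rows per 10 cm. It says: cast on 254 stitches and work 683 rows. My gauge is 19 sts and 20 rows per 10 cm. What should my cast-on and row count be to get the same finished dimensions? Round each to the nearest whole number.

Stitches: 254 × 19/17 = 283.88 → 284.
Rows: 683 × 20/21 = 650.48 → 650.

Cast on 284 stitches; work 650 rows.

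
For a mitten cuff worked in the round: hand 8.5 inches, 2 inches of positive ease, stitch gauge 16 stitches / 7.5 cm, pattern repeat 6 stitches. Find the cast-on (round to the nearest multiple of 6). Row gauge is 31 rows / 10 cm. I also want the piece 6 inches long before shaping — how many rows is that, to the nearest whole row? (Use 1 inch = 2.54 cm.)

Finished = 8.5 + 2 = 10.5 inches.
10.5 inches × 2.54 = 26.67 cm.
16/7.5 = 2.133 sts per cm; 26.67 × 2.133 = 56.90 sts.
Nearest multiple of 6 → 54.
6 inches = 15.24 cm; × 3.1 = 47.24 → 47 rows.

Cast on 54 stitches; work 47 rows.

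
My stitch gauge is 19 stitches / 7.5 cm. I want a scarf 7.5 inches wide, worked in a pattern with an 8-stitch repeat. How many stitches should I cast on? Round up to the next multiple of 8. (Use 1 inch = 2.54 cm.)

7.5 in = 7.5 × 2.54 = 19.05 cm.
19 / 7.5 = 2.533 sts/cm.
19.05 × 2.533 = 48.26 sts.
→ 56.

Cast on 56 stitches.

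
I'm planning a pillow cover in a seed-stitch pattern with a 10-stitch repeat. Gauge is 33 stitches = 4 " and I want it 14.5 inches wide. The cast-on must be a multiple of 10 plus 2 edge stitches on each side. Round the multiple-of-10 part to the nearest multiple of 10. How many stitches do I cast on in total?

124 stitches.

33 / 4 = 8.25 sts per inch.
14.5 × 8.25 = 119.62 sts.
Less 4 edge sts → 115.62 for the repeat.
Nearest multiple of 10: 120.
Add back 4 edge sts → 124.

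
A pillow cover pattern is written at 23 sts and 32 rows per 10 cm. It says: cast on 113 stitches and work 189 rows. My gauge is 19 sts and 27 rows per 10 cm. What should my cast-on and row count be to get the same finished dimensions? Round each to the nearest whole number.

Cast on 93 stitches; work 159 rows.

Stitches: 113 × 19/23 = 93.35 → 93.
Rows: 189 × 27/32 = 159.47 → 159.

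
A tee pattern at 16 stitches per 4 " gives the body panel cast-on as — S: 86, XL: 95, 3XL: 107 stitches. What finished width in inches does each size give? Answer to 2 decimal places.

S 21.50 inches; XL 23.75 inches; 3XL 26.75 inches.

16/4 = 4 sts per in.
S: 86 / 4 = 21.500 → 21.50 in.
XL: 95 / 4 = 23.750 → 23.75 in.
3XL: 107 / 4 = 26.750 → 26.75 in.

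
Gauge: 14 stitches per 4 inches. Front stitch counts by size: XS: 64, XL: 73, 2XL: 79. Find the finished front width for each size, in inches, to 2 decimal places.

XS 18.29 inches; XL 20.86 inches; 2XL 22.57 inches.

14/4 = 3.5 sts per in.
XS: 64 / 3.5 = 18.286 → 18.29 in.
XL: 73 / 3.5 = 20.857 → 20.86 in.
2XL: 79 / 3.5 = 22.571 → 22.57 in.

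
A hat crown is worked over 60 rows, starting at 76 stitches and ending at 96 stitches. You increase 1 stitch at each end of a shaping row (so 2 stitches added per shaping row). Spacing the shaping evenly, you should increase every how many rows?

Increase every 6th row.

Stitches to add: |96 − 76| = 20.
Shaping rows needed: 20 / 2 = 10.
60 rows / 10 = every 6 rows.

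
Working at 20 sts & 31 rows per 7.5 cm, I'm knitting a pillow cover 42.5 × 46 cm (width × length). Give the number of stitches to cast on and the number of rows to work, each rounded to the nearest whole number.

Stitch gauge = 20/7.5 = 2.667 sts/cm; 42.5 × 2.667 = 113.33 → 113 sts.
Row gauge = 31/7.5 = 4.133 rows/cm; 46 × 4.133 = 190.13 → 190 rows.

Cast on 113 stitches and work 190 rows.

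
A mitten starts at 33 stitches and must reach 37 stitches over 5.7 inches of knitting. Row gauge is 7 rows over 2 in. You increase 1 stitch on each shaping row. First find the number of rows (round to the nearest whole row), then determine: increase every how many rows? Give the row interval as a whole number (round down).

Increase every 5th row.

Rows = 5.7 × 3.5 = 19.9 → 20 rows.
Stitches to add: 4 → 4 shaping rows (at 1 st each).
20 / 4 = 5.00 → every 5 rows.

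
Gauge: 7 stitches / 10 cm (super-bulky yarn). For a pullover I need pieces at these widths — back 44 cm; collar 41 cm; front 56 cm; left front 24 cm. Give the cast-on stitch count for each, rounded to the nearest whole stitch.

back 31; collar 29; front 39; left front 17.

Rate = 7/10 = 0.7 sts per cm.
back: 44 × 0.7 = 30.80 → 31.
collar: 41 × 0.7 = 28.70 → 29.
front: 56 × 0.7 = 39.20 → 39.
left front: 24 × 0.7 = 16.80 → 17.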